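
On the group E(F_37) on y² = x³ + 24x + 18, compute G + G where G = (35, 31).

tangent at (35, 31): λ = (3·35² + 24)/(2·31) ≡ 36/25. 25⁻¹ ≡ 3 (mod 37), so λ ≡ 36·3 ≡ 34.
  x = λ² - 35 - 35 = 1156 - 70 ≡ 13; y = λ·(35 - 13) - 31 ≡ 14. → (13, 14)

(13, 14)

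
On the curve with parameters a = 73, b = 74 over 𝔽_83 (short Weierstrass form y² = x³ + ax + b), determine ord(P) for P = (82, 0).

2

2P: (82, 0) + (82, 0): same x and y₁ ≡ -y₂, so the sum is O.
2P = O, so the order is 2.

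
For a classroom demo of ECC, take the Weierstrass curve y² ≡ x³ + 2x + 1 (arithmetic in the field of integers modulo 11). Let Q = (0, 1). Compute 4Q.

(3, 10)

Double-and-add on 4 = (100)₂. Start with Q = (0, 1) for the leading 1-bit.
double: tangent at (0, 1): λ = (3·0² + 2)/(2·1) ≡ 2/2. 2⁻¹ ≡ 6 (mod 11) since 2·6 = 12 ≡ 1, so λ ≡ 2·6 ≡ 1.
  x = λ² - 0 - 0 = 1 - 0 ≡ 1; y = λ·(0 - 1) - 1 ≡ 9. → (1, 9)
double: tangent at (1, 9): λ = (3·1² + 2)/(2·9) ≡ 5/7. 7⁻¹ ≡ 8 (mod 11), so λ ≡ 5·8 ≡ 7.
  x = λ² - 1 - 1 = 49 - 2 ≡ 3; y = λ·(1 - 3) - 9 ≡ 10. → (3, 10)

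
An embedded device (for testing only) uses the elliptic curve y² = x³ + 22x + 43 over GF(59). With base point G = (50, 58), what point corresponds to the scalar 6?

Repeated addition: build up to 6G.
2G: tangent at (50, 58): λ = (3·50² + 22)/(2·58) ≡ 29/57. 57⁻¹ ≡ 29 (mod 59), so λ ≡ 29·29 ≡ 15.
  x = λ² - 50 - 50 = 225 - 100 ≡ 7; y = λ·(50 - 7) - 58 ≡ 56. → (7, 56)
3G: (7, 56) + (50, 58). λ = (58 - 56)/(50 - 7) ≡ 2/43 mod 59. 43⁻¹ ≡ 11 (mod 59) since 43·11 = 473 ≡ 1, so λ ≡ 22.
  x = λ² - 7 - 50 = 484 - 57 ≡ 14; y = λ·(7 - 14) - 56 ≡ 26. → (14, 26)
4G: (14, 26) + (50, 58). λ = (58 - 26)/(50 - 14) ≡ 32/36 mod 59. 36⁻¹ ≡ 41 (mod 59) since 36·41 = 1476 ≡ 1, so λ ≡ 14.
  x = λ² - 14 - 50 = 196 - 64 ≡ 14; y = λ·(14 - 14) - 26 ≡ 33. → (14, 33)
5G: (14, 33) + (50, 58). λ = (58 - 33)/(50 - 14) ≡ 25/36 mod 59. 36⁻¹ ≡ 41 (mod 59), so λ ≡ 22.
  x = λ² - 14 - 50 = 484 - 64 ≡ 7; y = λ·(14 - 7) - 33 ≡ 3. → (7, 3)
6G: (7, 3) + (50, 58). λ = (58 - 3)/(50 - 7) ≡ 55/43 mod 59. 43⁻¹ ≡ 11 (mod 59), so λ ≡ 15.
  x = λ² - 7 - 50 = 225 - 57 ≡ 50; y = λ·(7 - 50) - 3 ≡ 1. → (50, 1)

(50, 1)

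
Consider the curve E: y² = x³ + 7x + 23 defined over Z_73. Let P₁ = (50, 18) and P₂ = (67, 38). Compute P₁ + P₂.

(50, 18) + (67, 38). λ = (38 - 18)/(67 - 50) ≡ 20/17 mod 73. 17⁻¹ ≡ 43 (mod 73) since 17·43 = 731 ≡ 1, so λ ≡ 57.
  x = λ² - 50 - 67 = 3249 - 117 ≡ 66; y = λ·(50 - 66) - 18 ≡ 19. → (66, 19)

(66, 19)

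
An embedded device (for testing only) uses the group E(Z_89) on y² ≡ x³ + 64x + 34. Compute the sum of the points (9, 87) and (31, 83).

(9, 87) + (31, 83). λ = (83 - 87)/(31 - 9) ≡ 85/22 mod 89. 22⁻¹ ≡ 85 (mod 89) since 22·85 = 1870 ≡ 1, so λ ≡ 16.
  x = λ² - 9 - 31 = 256 - 40 ≡ 38; y = λ·(9 - 38) - 87 ≡ 72. → (38, 72)

(38, 72)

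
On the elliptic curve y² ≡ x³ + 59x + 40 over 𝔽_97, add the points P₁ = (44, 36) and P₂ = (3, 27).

(44, 36) + (3, 27). λ = (27 - 36)/(3 - 44) ≡ 88/56 mod 97. 56⁻¹ ≡ 26 (mod 97), so λ ≡ 57.
  x = λ² - 44 - 3 = 3249 - 47 ≡ 1; y = λ·(44 - 1) - 36 ≡ 87. → (1, 87)

(1, 87)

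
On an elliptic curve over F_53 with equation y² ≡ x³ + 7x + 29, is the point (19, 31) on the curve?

no

y² = 31² ≡ 7; x³ + 7x + 29 = 7021 ≡ 25 (mod 53). 7 ≠ 25.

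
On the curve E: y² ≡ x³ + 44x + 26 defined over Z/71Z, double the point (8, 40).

tangent at (8, 40): λ = (3·8² + 44)/(2·40) ≡ 23/9. 9⁻¹ ≡ 8 (mod 71) since 9·8 = 72 ≡ 1, so λ ≡ 23·8 ≡ 42.
  x = λ² - 8 - 8 = 1764 - 16 ≡ 44; y = λ·(8 - 44) - 40 ≡ 10. → (44, 10)

(44, 10)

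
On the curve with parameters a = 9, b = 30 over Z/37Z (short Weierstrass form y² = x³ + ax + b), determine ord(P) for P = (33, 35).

3

2P: tangent at (33, 35): λ = (3·33² + 9)/(2·35) ≡ 20/33. 33⁻¹ ≡ 9 (mod 37), so λ ≡ 20·9 ≡ 32.
  x = λ² - 33 - 33 = 1024 - 66 ≡ 33; y = λ·(33 - 33) - 35 ≡ 2. → (33, 2)
3P: (33, 2) + (33, 35): same x and y₁ ≡ -y₂, so the sum is the point at infinity.
3P = the point at infinity, so the order is 3.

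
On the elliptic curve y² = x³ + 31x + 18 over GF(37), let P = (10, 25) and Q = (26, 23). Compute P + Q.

(10, 25) + (26, 23). λ = (23 - 25)/(26 - 10) ≡ 35/16 mod 37. 16⁻¹ ≡ 7 (mod 37) since 16·7 = 112 ≡ 1, so λ ≡ 23.
  x = λ² - 10 - 26 = 529 - 36 ≡ 12; y = λ·(10 - 12) - 25 ≡ 3. → (12, 3)

(12, 3)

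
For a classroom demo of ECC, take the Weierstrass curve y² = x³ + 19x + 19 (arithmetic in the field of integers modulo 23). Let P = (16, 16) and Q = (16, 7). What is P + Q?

The two points share x = 16 and their y-coordinates satisfy 16 + 7 ≡ 0 (mod 23), so they are inverses. Their sum is O.

O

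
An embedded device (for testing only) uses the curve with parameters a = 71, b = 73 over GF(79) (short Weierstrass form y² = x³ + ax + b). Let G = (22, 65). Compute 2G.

(7, 53)

tangent at (22, 65): λ = (3·22² + 71)/(2·65) ≡ 22/51. 51⁻¹ ≡ 31 (mod 79), so λ ≡ 22·31 ≡ 50.
  x = λ² - 22 - 22 = 2500 - 44 ≡ 7; y = λ·(22 - 7) - 65 ≡ 53. → (7, 53)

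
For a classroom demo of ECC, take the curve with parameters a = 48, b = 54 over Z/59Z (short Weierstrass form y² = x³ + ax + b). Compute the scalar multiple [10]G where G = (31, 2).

Double-and-add on 10 = (1010)₂. Start with G = (31, 2) for the leading 1-bit.
double: tangent at (31, 2): λ = (3·31² + 48)/(2·2) ≡ 40/4. 4⁻¹ ≡ 15 (mod 59), so λ ≡ 40·15 ≡ 10.
  x = λ² - 31 - 31 = 100 - 62 ≡ 38; y = λ·(31 - 38) - 2 ≡ 46. → (38, 46)
double: tangent at (38, 46): λ = (3·38² + 48)/(2·46) ≡ 14/33. 33⁻¹ ≡ 34 (mod 59), so λ ≡ 14·34 ≡ 4.
  x = λ² - 38 - 38 = 16 - 76 ≡ 58; y = λ·(38 - 58) - 46 ≡ 51. → (58, 51)
add G: (58, 51) + (31, 2). λ = (2 - 51)/(31 - 58) ≡ 10/32 mod 59. 32⁻¹ ≡ 24 (mod 59), so λ ≡ 4.
  x = λ² - 58 - 31 = 16 - 89 ≡ 45; y = λ·(58 - 45) - 51 ≡ 1. → (45, 1)
double: tangent at (45, 1): λ = (3·45² + 48)/(2·1) ≡ 46/2. 2⁻¹ ≡ 30 (mod 59), so λ ≡ 46·30 ≡ 23.
  x = λ² - 45 - 45 = 529 - 90 ≡ 26; y = λ·(45 - 26) - 1 ≡ 23. → (26, 23)

(26, 23)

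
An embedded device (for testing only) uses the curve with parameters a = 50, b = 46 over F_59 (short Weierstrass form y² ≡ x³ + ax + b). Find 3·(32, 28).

(38, 58)

Write G = (32, 28).
Repeated addition: build up to 3G.
2G: tangent at (32, 28): λ = (3·32² + 50)/(2·28) ≡ 54/56. 56⁻¹ ≡ 39 (mod 59), so λ ≡ 54·39 ≡ 41.
  x = λ² - 32 - 32 = 1681 - 64 ≡ 24; y = λ·(32 - 24) - 28 ≡ 5. → (24, 5)
3G: (24, 5) + (32, 28). λ = (28 - 5)/(32 - 24) ≡ 23/8 mod 59. 8⁻¹ ≡ 37 (mod 59) since 8·37 = 296 ≡ 1, so λ ≡ 25.
  x = λ² - 24 - 32 = 625 - 56 ≡ 38; y = λ·(24 - 38) - 5 ≡ 58. → (38, 58)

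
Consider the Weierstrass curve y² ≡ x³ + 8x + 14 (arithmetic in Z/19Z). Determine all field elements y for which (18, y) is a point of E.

9, 10

x³ + 8x + 14 = 5990 ≡ 5 (mod 19).
Square roots of 5 mod 19: 9 and 10 (since 9² = 81 ≡ 5).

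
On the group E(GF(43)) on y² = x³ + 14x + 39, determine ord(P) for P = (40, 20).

8

2P: tangent at (40, 20): λ = (3·40² + 14)/(2·20) ≡ 41/40. 40⁻¹ ≡ 14 (mod 43) since 40·14 = 560 ≡ 1, so λ ≡ 41·14 ≡ 15.
  x = λ² - 40 - 40 = 225 - 80 ≡ 16; y = λ·(40 - 16) - 20 ≡ 39. → (16, 39)
3P: (16, 39) + (40, 20). λ = (20 - 39)/(40 - 16) ≡ 24/24 mod 43. 24⁻¹ ≡ 9 (mod 43), so λ ≡ 1.
  x = λ² - 16 - 40 = 1 - 56 ≡ 31; y = λ·(16 - 31) - 39 ≡ 32. → (31, 32)
4P: (31, 32) + (40, 20). λ = (20 - 32)/(40 - 31) ≡ 31/9 mod 43. 9⁻¹ ≡ 24 (mod 43), so λ ≡ 13.
  x = λ² - 31 - 40 = 169 - 71 ≡ 12; y = λ·(31 - 12) - 32 ≡ 0. → (12, 0)
5P: (12, 0) + (40, 20). λ = (20 - 0)/(40 - 12) ≡ 20/28 mod 43. 28⁻¹ ≡ 20 (mod 43), so λ ≡ 13.
  x = λ² - 12 - 40 = 169 - 52 ≡ 31; y = λ·(12 - 31) - 0 ≡ 11. → (31, 11)
6P: (31, 11) + (40, 20). λ = (20 - 11)/(40 - 31) ≡ 9/9 mod 43. 9⁻¹ ≡ 24 (mod 43), so λ ≡ 1.
  x = λ² - 31 - 40 = 1 - 71 ≡ 16; y = λ·(31 - 16) - 11 ≡ 4. → (16, 4)
7P: (16, 4) + (40, 20). λ = (20 - 4)/(40 - 16) ≡ 16/24 mod 43. 24⁻¹ ≡ 9 (mod 43) since 24·9 = 216 ≡ 1, so λ ≡ 15.
  x = λ² - 16 - 40 = 225 - 56 ≡ 40; y = λ·(16 - 40) - 4 ≡ 23. → (40, 23)
8P: (40, 23) + (40, 20): same x and y₁ ≡ -y₂, so the sum is O.
8P = O, so the order is 8.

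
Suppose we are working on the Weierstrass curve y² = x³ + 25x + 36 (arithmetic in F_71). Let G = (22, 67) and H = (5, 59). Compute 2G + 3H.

(7, 46)

First 2G:
Repeated addition: build up to 2G.
2G: tangent at (22, 67): λ = (3·22² + 25)/(2·67) ≡ 57/63. 63⁻¹ ≡ 62 (mod 71), so λ ≡ 57·62 ≡ 55.
  x = λ² - 22 - 22 = 3025 - 44 ≡ 70; y = λ·(22 - 70) - 67 ≡ 62. → (70, 62)
2G = (70, 62).
Next 3H:
Repeated addition: build up to 3H.
2H: tangent at (5, 59): λ = (3·5² + 25)/(2·59) ≡ 29/47. 47⁻¹ ≡ 68 (mod 71) since 47·68 = 3196 ≡ 1, so λ ≡ 29·68 ≡ 55.
  x = λ² - 5 - 5 = 3025 - 10 ≡ 33; y = λ·(5 - 33) - 59 ≡ 34. → (33, 34)
3H: (33, 34) + (5, 59). λ = (59 - 34)/(5 - 33) ≡ 25/43 mod 71. 43⁻¹ ≡ 38 (mod 71) since 43·38 = 1634 ≡ 1, so λ ≡ 27.
  x = λ² - 33 - 5 = 729 - 38 ≡ 52; y = λ·(33 - 52) - 34 ≡ 21. → (52, 21)
3H = (52, 21).
Finally 2G + 3H:
(70, 62) + (52, 21). λ = (21 - 62)/(52 - 70) ≡ 30/53 mod 71. 53⁻¹ ≡ 67 (mod 71), so λ ≡ 22.
  x = λ² - 70 - 52 = 484 - 122 ≡ 7; y = λ·(70 - 7) - 62 ≡ 46. → (7, 46)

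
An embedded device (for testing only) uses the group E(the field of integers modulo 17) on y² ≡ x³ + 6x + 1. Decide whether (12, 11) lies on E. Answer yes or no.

no

y² = 11² ≡ 2; x³ + 6x + 1 = 1801 ≡ 16 (mod 17). 2 ≠ 16.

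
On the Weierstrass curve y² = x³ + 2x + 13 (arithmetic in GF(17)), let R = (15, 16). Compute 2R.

(2, 12)

tangent at (15, 16): λ = (3·15² + 2)/(2·16) ≡ 14/15. 15⁻¹ ≡ 8 (mod 17), so λ ≡ 14·8 ≡ 10.
  x = λ² - 15 - 15 = 100 - 30 ≡ 2; y = λ·(15 - 2) - 16 ≡ 12. → (2, 12)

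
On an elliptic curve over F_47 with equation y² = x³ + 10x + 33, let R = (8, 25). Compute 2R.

(11, 8)

tangent at (8, 25): λ = (3·8² + 10)/(2·25) ≡ 14/3. 3⁻¹ ≡ 16 (mod 47) since 3·16 = 48 ≡ 1, so λ ≡ 14·16 ≡ 36.
  x = λ² - 8 - 8 = 1296 - 16 ≡ 11; y = λ·(8 - 11) - 25 ≡ 8. → (11, 8)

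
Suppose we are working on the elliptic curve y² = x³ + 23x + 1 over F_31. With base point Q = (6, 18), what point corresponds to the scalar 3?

(3, 29)

Repeated addition: build up to 3Q.
2Q: tangent at (6, 18): λ = (3·6² + 23)/(2·18) ≡ 7/5. 5⁻¹ ≡ 25 (mod 31), so λ ≡ 7·25 ≡ 20.
  x = λ² - 6 - 6 = 400 - 12 ≡ 16; y = λ·(6 - 16) - 18 ≡ 30. → (16, 30)
3Q: (16, 30) + (6, 18). λ = (18 - 30)/(6 - 16) ≡ 19/21 mod 31. 21⁻¹ ≡ 3 (mod 31) since 21·3 = 63 ≡ 1, so λ ≡ 26.
  x = λ² - 16 - 6 = 676 - 22 ≡ 3; y = λ·(16 - 3) - 30 ≡ 29. → (3, 29)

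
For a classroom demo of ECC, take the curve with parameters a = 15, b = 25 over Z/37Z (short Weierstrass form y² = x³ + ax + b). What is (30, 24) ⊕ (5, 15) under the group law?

(30, 24) + (5, 15). λ = (15 - 24)/(5 - 30) ≡ 28/12 mod 37. 12⁻¹ ≡ 34 (mod 37) since 12·34 = 408 ≡ 1, so λ ≡ 27.
  x = λ² - 30 - 5 = 729 - 35 ≡ 28; y = λ·(30 - 28) - 24 ≡ 30. → (28, 30)

(28, 30)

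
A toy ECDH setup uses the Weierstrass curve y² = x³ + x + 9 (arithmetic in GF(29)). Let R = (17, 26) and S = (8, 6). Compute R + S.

(17, 26) + (8, 6). λ = (6 - 26)/(8 - 17) ≡ 9/20 mod 29. 20⁻¹ ≡ 16 (mod 29), so λ ≡ 28.
  x = λ² - 17 - 8 = 784 - 25 ≡ 5; y = λ·(17 - 5) - 26 ≡ 20. → (5, 20)

(5, 20)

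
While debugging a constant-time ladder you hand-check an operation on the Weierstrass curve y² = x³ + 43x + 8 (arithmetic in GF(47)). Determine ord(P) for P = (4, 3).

2P: tangent at (4, 3): λ = (3·4² + 43)/(2·3) ≡ 44/6. 6⁻¹ ≡ 8 (mod 47), so λ ≡ 44·8 ≡ 23.
  x = λ² - 4 - 4 = 529 - 8 ≡ 4; y = λ·(4 - 4) - 3 ≡ 44. → (4, 44)
3P: (4, 44) + (4, 3): same x and y₁ ≡ -y₂, so the sum is ∞.
3P = ∞, so the order is 3.

3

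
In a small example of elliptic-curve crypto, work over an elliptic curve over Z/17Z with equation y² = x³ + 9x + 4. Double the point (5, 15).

(6, 6)

tangent at (5, 15): λ = (3·5² + 9)/(2·15) ≡ 16/13. 13⁻¹ ≡ 4 (mod 17), so λ ≡ 16·4 ≡ 13.
  x = λ² - 5 - 5 = 169 - 10 ≡ 6; y = λ·(5 - 6) - 15 ≡ 6. → (6, 6)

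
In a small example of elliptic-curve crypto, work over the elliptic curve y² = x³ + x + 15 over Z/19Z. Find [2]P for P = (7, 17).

(6, 3)

tangent at (7, 17): λ = (3·7² + 1)/(2·17) ≡ 15/15. 15⁻¹ ≡ 14 (mod 19), so λ ≡ 15·14 ≡ 1.
  x = λ² - 7 - 7 = 1 - 14 ≡ 6; y = λ·(7 - 6) - 17 ≡ 3. → (6, 3)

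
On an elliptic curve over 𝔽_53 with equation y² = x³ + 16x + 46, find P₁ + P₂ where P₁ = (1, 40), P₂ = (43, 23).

(1, 40) + (43, 23). λ = (23 - 40)/(43 - 1) ≡ 36/42 mod 53. 42⁻¹ ≡ 24 (mod 53), so λ ≡ 16.
  x = λ² - 1 - 43 = 256 - 44 ≡ 0; y = λ·(1 - 0) - 40 ≡ 29. → (0, 29)

(0, 29)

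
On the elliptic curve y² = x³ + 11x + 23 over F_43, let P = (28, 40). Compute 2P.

tangent at (28, 40): λ = (3·28² + 11)/(2·40) ≡ 41/37. 37⁻¹ ≡ 7 (mod 43) since 37·7 = 259 ≡ 1, so λ ≡ 41·7 ≡ 29.
  x = λ² - 28 - 28 = 841 - 56 ≡ 11; y = λ·(28 - 11) - 40 ≡ 23. → (11, 23)

(11, 23)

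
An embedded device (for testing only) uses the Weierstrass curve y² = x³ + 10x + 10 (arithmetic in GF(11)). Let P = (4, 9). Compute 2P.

(7, 7)

tangent at (4, 9): λ = (3·4² + 10)/(2·9) ≡ 3/7. 7⁻¹ ≡ 8 (mod 11) since 7·8 = 56 ≡ 1, so λ ≡ 3·8 ≡ 2.
  x = λ² - 4 - 4 = 4 - 8 ≡ 7; y = λ·(4 - 7) - 9 ≡ 7. → (7, 7)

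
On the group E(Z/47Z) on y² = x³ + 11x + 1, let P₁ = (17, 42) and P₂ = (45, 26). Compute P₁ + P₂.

(40, 45)

(17, 42) + (45, 26). λ = (26 - 42)/(45 - 17) ≡ 31/28 mod 47. 28⁻¹ ≡ 42 (mod 47), so λ ≡ 33.
  x = λ² - 17 - 45 = 1089 - 62 ≡ 40; y = λ·(17 - 40) - 42 ≡ 45. → (40, 45)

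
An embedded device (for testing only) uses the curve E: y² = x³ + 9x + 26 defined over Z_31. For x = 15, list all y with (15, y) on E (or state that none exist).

x³ + 9x + 26 = 3536 ≡ 2 (mod 31).
Square roots of 2 mod 31: 8 and 23 (since 8² = 64 ≡ 2).

8, 23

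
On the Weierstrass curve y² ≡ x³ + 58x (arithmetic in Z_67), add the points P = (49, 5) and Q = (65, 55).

(49, 5) + (65, 55). λ = (55 - 5)/(65 - 49) ≡ 50/16 mod 67. 16⁻¹ ≡ 21 (mod 67), so λ ≡ 45.
  x = λ² - 49 - 65 = 2025 - 114 ≡ 35; y = λ·(49 - 35) - 5 ≡ 22. → (35, 22)

(35, 22)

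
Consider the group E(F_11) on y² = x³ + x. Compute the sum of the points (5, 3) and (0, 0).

(5, 3) + (0, 0). λ = (0 - 3)/(0 - 5) ≡ 8/6 mod 11. 6⁻¹ ≡ 2 (mod 11), so λ ≡ 5.
  x = λ² - 5 - 0 = 25 - 5 ≡ 9; y = λ·(5 - 9) - 3 ≡ 10. → (9, 10)

(9, 10)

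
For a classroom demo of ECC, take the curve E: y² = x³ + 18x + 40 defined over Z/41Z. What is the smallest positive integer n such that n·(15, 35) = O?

12

2P: tangent at (15, 35): λ = (3·15² + 18)/(2·35) ≡ 37/29. 29⁻¹ ≡ 17 (mod 41) since 29·17 = 493 ≡ 1, so λ ≡ 37·17 ≡ 14.
  x = λ² - 15 - 15 = 196 - 30 ≡ 2; y = λ·(15 - 2) - 35 ≡ 24. → (2, 24)
3P: (2, 24) + (15, 35). λ = (35 - 24)/(15 - 2) ≡ 11/13 mod 41. 13⁻¹ ≡ 19 (mod 41), so λ ≡ 4.
  x = λ² - 2 - 15 = 16 - 17 ≡ 40; y = λ·(2 - 40) - 24 ≡ 29. → (40, 29)
4P: (40, 29) + (15, 35). λ = (35 - 29)/(15 - 40) ≡ 6/16 mod 41. 16⁻¹ ≡ 18 (mod 41) since 16·18 = 288 ≡ 1, so λ ≡ 26.
  x = λ² - 40 - 15 = 676 - 55 ≡ 6; y = λ·(40 - 6) - 29 ≡ 35. → (6, 35)
5P: (6, 35) + (15, 35). λ = (35 - 35)/(15 - 6) ≡ 0/9 mod 41. 9⁻¹ ≡ 32 (mod 41) since 9·32 = 288 ≡ 1, so λ ≡ 0.
  x = λ² - 6 - 15 = 0 - 21 ≡ 20; y = λ·(6 - 20) - 35 ≡ 6. → (20, 6)
6P: (20, 6) + (15, 35). λ = (35 - 6)/(15 - 20) ≡ 29/36 mod 41. 36⁻¹ ≡ 8 (mod 41) since 36·8 = 288 ≡ 1, so λ ≡ 27.
  x = λ² - 20 - 15 = 729 - 35 ≡ 38; y = λ·(20 - 38) - 6 ≡ 0. → (38, 0)
7P: (38, 0) + (15, 35). λ = (35 - 0)/(15 - 38) ≡ 35/18 mod 41. 18⁻¹ ≡ 16 (mod 41), so λ ≡ 27.
  x = λ² - 38 - 15 = 729 - 53 ≡ 20; y = λ·(38 - 20) - 0 ≡ 35. → (20, 35)
8P: (20, 35) + (15, 35). λ = (35 - 35)/(15 - 20) ≡ 0/36 mod 41. 36⁻¹ ≡ 8 (mod 41) since 36·8 = 288 ≡ 1, so λ ≡ 0.
  x = λ² - 20 - 15 = 0 - 35 ≡ 6; y = λ·(20 - 6) - 35 ≡ 6. → (6, 6)
9P: (6, 6) + (15, 35). λ = (35 - 6)/(15 - 6) ≡ 29/9 mod 41. 9⁻¹ ≡ 32 (mod 41), so λ ≡ 26.
  x = λ² - 6 - 15 = 676 - 21 ≡ 40; y = λ·(6 - 40) - 6 ≡ 12. → (40, 12)
10P: (40, 12) + (15, 35). λ = (35 - 12)/(15 - 40) ≡ 23/16 mod 41. 16⁻¹ ≡ 18 (mod 41), so λ ≡ 4.
  x = λ² - 40 - 15 = 16 - 55 ≡ 2; y = λ·(40 - 2) - 12 ≡ 17. → (2, 17)
11P: (2, 17) + (15, 35). λ = (35 - 17)/(15 - 2) ≡ 18/13 mod 41. 13⁻¹ ≡ 19 (mod 41), so λ ≡ 14.
  x = λ² - 2 - 15 = 196 - 17 ≡ 15; y = λ·(2 - 15) - 17 ≡ 6. → (15, 6)
12P: (15, 6) + (15, 35): same x and y₁ ≡ -y₂, so the sum is O.
12P = O, so the order is 12.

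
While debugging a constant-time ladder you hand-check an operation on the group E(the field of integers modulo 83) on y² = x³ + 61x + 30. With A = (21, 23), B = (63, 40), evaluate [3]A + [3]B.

First 3A:
Repeated addition: build up to 3A.
2A: tangent at (21, 23): λ = (3·21² + 61)/(2·23) ≡ 56/46. 46⁻¹ ≡ 74 (mod 83), so λ ≡ 56·74 ≡ 77.
  x = λ² - 21 - 21 = 5929 - 42 ≡ 77; y = λ·(21 - 77) - 23 ≡ 64. → (77, 64)
3A: (77, 64) + (21, 23). λ = (23 - 64)/(21 - 77) ≡ 42/27 mod 83. 27⁻¹ ≡ 40 (mod 83), so λ ≡ 20.
  x = λ² - 77 - 21 = 400 - 98 ≡ 53; y = λ·(77 - 53) - 64 ≡ 1. → (53, 1)
3A = (53, 1).
Next 3B:
Repeated addition: build up to 3B.
2B: tangent at (63, 40): λ = (3·63² + 61)/(2·40) ≡ 16/80. 80⁻¹ ≡ 55 (mod 83), so λ ≡ 16·55 ≡ 50.
  x = λ² - 63 - 63 = 2500 - 126 ≡ 50; y = λ·(63 - 50) - 40 ≡ 29. → (50, 29)
3B: (50, 29) + (63, 40). λ = (40 - 29)/(63 - 50) ≡ 11/13 mod 83. 13⁻¹ ≡ 32 (mod 83), so λ ≡ 20.
  x = λ² - 50 - 63 = 400 - 113 ≡ 38; y = λ·(50 - 38) - 29 ≡ 45. → (38, 45)
3B = (38, 45).
Finally 3A + 3B:
(53, 1) + (38, 45). λ = (45 - 1)/(38 - 53) ≡ 44/68 mod 83. 68⁻¹ ≡ 11 (mod 83) since 68·11 = 748 ≡ 1, so λ ≡ 69.
  x = λ² - 53 - 38 = 4761 - 91 ≡ 22; y = λ·(53 - 22) - 1 ≡ 63. → (22, 63)

(22, 63)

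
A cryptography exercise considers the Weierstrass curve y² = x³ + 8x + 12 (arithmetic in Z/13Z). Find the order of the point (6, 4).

8

2P: tangent at (6, 4): λ = (3·6² + 8)/(2·4) ≡ 12/8. 8⁻¹ ≡ 5 (mod 13), so λ ≡ 12·5 ≡ 8.
  x = λ² - 6 - 6 = 64 - 12 ≡ 0; y = λ·(6 - 0) - 4 ≡ 5. → (0, 5)
3P: (0, 5) + (6, 4). λ = (4 - 5)/(6 - 0) ≡ 12/6 mod 13. 6⁻¹ ≡ 11 (mod 13), so λ ≡ 2.
  x = λ² - 0 - 6 = 4 - 6 ≡ 11; y = λ·(0 - 11) - 5 ≡ 12. → (11, 12)
4P: (11, 12) + (6, 4). λ = (4 - 12)/(6 - 11) ≡ 5/8 mod 13. 8⁻¹ ≡ 5 (mod 13) since 8·5 = 40 ≡ 1, so λ ≡ 12.
  x = λ² - 11 - 6 = 144 - 17 ≡ 10; y = λ·(11 - 10) - 12 ≡ 0. → (10, 0)
5P: (10, 0) + (6, 4). λ = (4 - 0)/(6 - 10) ≡ 4/9 mod 13. 9⁻¹ ≡ 3 (mod 13), so λ ≡ 12.
  x = λ² - 10 - 6 = 144 - 16 ≡ 11; y = λ·(10 - 11) - 0 ≡ 1. → (11, 1)
6P: (11, 1) + (6, 4). λ = (4 - 1)/(6 - 11) ≡ 3/8 mod 13. 8⁻¹ ≡ 5 (mod 13) since 8·5 = 40 ≡ 1, so λ ≡ 2.
  x = λ² - 11 - 6 = 4 - 17 ≡ 0; y = λ·(11 - 0) - 1 ≡ 8. → (0, 8)
7P: (0, 8) + (6, 4). λ = (4 - 8)/(6 - 0) ≡ 9/6 mod 13. 6⁻¹ ≡ 11 (mod 13), so λ ≡ 8.
  x = λ² - 0 - 6 = 64 - 6 ≡ 6; y = λ·(0 - 6) - 8 ≡ 9. → (6, 9)
8P: (6, 9) + (6, 4): same x and y₁ ≡ -y₂, so the sum is the point at infinity.
8P = the point at infinity, so the order is 8.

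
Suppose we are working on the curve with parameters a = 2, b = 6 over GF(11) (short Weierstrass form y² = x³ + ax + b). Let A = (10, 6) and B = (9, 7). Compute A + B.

(10, 6) + (9, 7). λ = (7 - 6)/(9 - 10) ≡ 1/10 mod 11. 10⁻¹ ≡ 10 (mod 11), so λ ≡ 10.
  x = λ² - 10 - 9 = 100 - 19 ≡ 4; y = λ·(10 - 4) - 6 ≡ 10. → (4, 10)

(4, 10)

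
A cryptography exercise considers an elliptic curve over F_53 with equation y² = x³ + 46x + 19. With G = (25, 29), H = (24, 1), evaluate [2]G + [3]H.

First 2G:
Repeated addition: build up to 2G.
2G: tangent at (25, 29): λ = (3·25² + 46)/(2·29) ≡ 13/5. 5⁻¹ ≡ 32 (mod 53), so λ ≡ 13·32 ≡ 45.
  x = λ² - 25 - 25 = 2025 - 50 ≡ 14; y = λ·(25 - 14) - 29 ≡ 42. → (14, 42)
2G = (14, 42).
Next 3H:
Repeated addition: build up to 3H.
2H: tangent at (24, 1): λ = (3·24² + 46)/(2·1) ≡ 25/2. 2⁻¹ ≡ 27 (mod 53) since 2·27 = 54 ≡ 1, so λ ≡ 25·27 ≡ 39.
  x = λ² - 24 - 24 = 1521 - 48 ≡ 42; y = λ·(24 - 42) - 1 ≡ 39. → (42, 39)
3H: (42, 39) + (24, 1). λ = (1 - 39)/(24 - 42) ≡ 15/35 mod 53. 35⁻¹ ≡ 50 (mod 53) since 35·50 = 1750 ≡ 1, so λ ≡ 8.
  x = λ² - 42 - 24 = 64 - 66 ≡ 51; y = λ·(42 - 51) - 39 ≡ 48. → (51, 48)
3H = (51, 48).
Finally 2G + 3H:
(14, 42) + (51, 48). λ = (48 - 42)/(51 - 14) ≡ 6/37 mod 53. 37⁻¹ ≡ 43 (mod 53), so λ ≡ 46.
  x = λ² - 14 - 51 = 2116 - 65 ≡ 37; y = λ·(14 - 37) - 42 ≡ 13. → (37, 13)

(37, 13)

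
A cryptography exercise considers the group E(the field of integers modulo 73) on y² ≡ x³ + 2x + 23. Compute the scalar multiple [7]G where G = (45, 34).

Double-and-add on 7 = (111)₂. Start with G = (45, 34) for the leading 1-bit.
double: tangent at (45, 34): λ = (3·45² + 2)/(2·34) ≡ 18/68. 68⁻¹ ≡ 29 (mod 73) since 68·29 = 1972 ≡ 1, so λ ≡ 18·29 ≡ 11.
  x = λ² - 45 - 45 = 121 - 90 ≡ 31; y = λ·(45 - 31) - 34 ≡ 47. → (31, 47)
add G: (31, 47) + (45, 34). λ = (34 - 47)/(45 - 31) ≡ 60/14 mod 73. 14⁻¹ ≡ 47 (mod 73) since 14·47 = 658 ≡ 1, so λ ≡ 46.
  x = λ² - 31 - 45 = 2116 - 76 ≡ 69; y = λ·(31 - 69) - 47 ≡ 30. → (69, 30)
double: tangent at (69, 30): λ = (3·69² + 2)/(2·30) ≡ 50/60. 60⁻¹ ≡ 28 (mod 73), so λ ≡ 50·28 ≡ 13.
  x = λ² - 69 - 69 = 169 - 138 ≡ 31; y = λ·(69 - 31) - 30 ≡ 26. → (31, 26)
add G: (31, 26) + (45, 34). λ = (34 - 26)/(45 - 31) ≡ 8/14 mod 73. 14⁻¹ ≡ 47 (mod 73) since 14·47 = 658 ≡ 1, so λ ≡ 11.
  x = λ² - 31 - 45 = 121 - 76 ≡ 45; y = λ·(31 - 45) - 26 ≡ 39. → (45, 39)

(45, 39)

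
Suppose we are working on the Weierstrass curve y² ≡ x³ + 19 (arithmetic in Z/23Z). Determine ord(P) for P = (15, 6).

12

2P: tangent at (15, 6): λ = (3·15² + 0)/(2·6) ≡ 8/12. 12⁻¹ ≡ 2 (mod 23), so λ ≡ 8·2 ≡ 16.
  x = λ² - 15 - 15 = 256 - 30 ≡ 19; y = λ·(15 - 19) - 6 ≡ 22. → (19, 22)
3P: (19, 22) + (15, 6). λ = (6 - 22)/(15 - 19) ≡ 7/19 mod 23. 19⁻¹ ≡ 17 (mod 23) since 19·17 = 323 ≡ 1, so λ ≡ 4.
  x = λ² - 19 - 15 = 16 - 34 ≡ 5; y = λ·(19 - 5) - 22 ≡ 11. → (5, 11)
4P: (5, 11) + (15, 6). λ = (6 - 11)/(15 - 5) ≡ 18/10 mod 23. 10⁻¹ ≡ 7 (mod 23) since 10·7 = 70 ≡ 1, so λ ≡ 11.
  x = λ² - 5 - 15 = 121 - 20 ≡ 9; y = λ·(5 - 9) - 11 ≡ 14. → (9, 14)
5P: (9, 14) + (15, 6). λ = (6 - 14)/(15 - 9) ≡ 15/6 mod 23. 6⁻¹ ≡ 4 (mod 23) since 6·4 = 24 ≡ 1, so λ ≡ 14.
  x = λ² - 9 - 15 = 196 - 24 ≡ 11; y = λ·(9 - 11) - 14 ≡ 4. → (11, 4)
6P: (11, 4) + (15, 6). λ = (6 - 4)/(15 - 11) ≡ 2/4 mod 23. 4⁻¹ ≡ 6 (mod 23) since 4·6 = 24 ≡ 1, so λ ≡ 12.
  x = λ² - 11 - 15 = 144 - 26 ≡ 3; y = λ·(11 - 3) - 4 ≡ 0. → (3, 0)
7P: (3, 0) + (15, 6). λ = (6 - 0)/(15 - 3) ≡ 6/12 mod 23. 12⁻¹ ≡ 2 (mod 23), so λ ≡ 12.
  x = λ² - 3 - 15 = 144 - 18 ≡ 11; y = λ·(3 - 11) - 0 ≡ 19. → (11, 19)
8P: (11, 19) + (15, 6). λ = (6 - 19)/(15 - 11) ≡ 10/4 mod 23. 4⁻¹ ≡ 6 (mod 23) since 4·6 = 24 ≡ 1, so λ ≡ 14.
  x = λ² - 11 - 15 = 196 - 26 ≡ 9; y = λ·(11 - 9) - 19 ≡ 9. → (9, 9)
9P: (9, 9) + (15, 6). λ = (6 - 9)/(15 - 9) ≡ 20/6 mod 23. 6⁻¹ ≡ 4 (mod 23) since 6·4 = 24 ≡ 1, so λ ≡ 11.
  x = λ² - 9 - 15 = 121 - 24 ≡ 5; y = λ·(9 - 5) - 9 ≡ 12. → (5, 12)
10P: (5, 12) + (15, 6). λ = (6 - 12)/(15 - 5) ≡ 17/10 mod 23. 10⁻¹ ≡ 7 (mod 23) since 10·7 = 70 ≡ 1, so λ ≡ 4.
  x = λ² - 5 - 15 = 16 - 20 ≡ 19; y = λ·(5 - 19) - 12 ≡ 1. → (19, 1)
11P: (19, 1) + (15, 6). λ = (6 - 1)/(15 - 19) ≡ 5/19 mod 23. 19⁻¹ ≡ 17 (mod 23), so λ ≡ 16.
  x = λ² - 19 - 15 = 256 - 34 ≡ 15; y = λ·(19 - 15) - 1 ≡ 17. → (15, 17)
12P: (15, 17) + (15, 6): same x and y₁ ≡ -y₂, so the sum is 𝒪.
12P = 𝒪, so the order is 12.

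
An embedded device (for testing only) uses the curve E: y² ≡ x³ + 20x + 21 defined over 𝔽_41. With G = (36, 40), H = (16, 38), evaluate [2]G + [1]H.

First 2G:
Repeated addition: build up to 2G.
2G: tangent at (36, 40): λ = (3·36² + 20)/(2·40) ≡ 13/39. 39⁻¹ ≡ 20 (mod 41), so λ ≡ 13·20 ≡ 14.
  x = λ² - 36 - 36 = 196 - 72 ≡ 1; y = λ·(36 - 1) - 40 ≡ 40. → (1, 40)
2G = (1, 40).
Finally 2G + H:
(1, 40) + (16, 38). λ = (38 - 40)/(16 - 1) ≡ 39/15 mod 41. 15⁻¹ ≡ 11 (mod 41) since 15·11 = 165 ≡ 1, so λ ≡ 19.
  x = λ² - 1 - 16 = 361 - 17 ≡ 16; y = λ·(1 - 16) - 40 ≡ 3. → (16, 3)

(16, 3)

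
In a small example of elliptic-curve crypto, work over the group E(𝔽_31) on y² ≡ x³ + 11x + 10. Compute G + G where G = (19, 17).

(2, 3)

tangent at (19, 17): λ = (3·19² + 11)/(2·17) ≡ 9/3. 3⁻¹ ≡ 21 (mod 31), so λ ≡ 9·21 ≡ 3.
  x = λ² - 19 - 19 = 9 - 38 ≡ 2; y = λ·(19 - 2) - 17 ≡ 3. → (2, 3)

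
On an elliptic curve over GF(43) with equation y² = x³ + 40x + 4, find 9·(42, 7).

(25, 26)

Write P = (42, 7).
Double-and-add on 9 = (1001)₂. Start with P = (42, 7) for the leading 1-bit.
double: tangent at (42, 7): λ = (3·42² + 40)/(2·7) ≡ 0/14. 14⁻¹ ≡ 40 (mod 43), so λ ≡ 0·40 ≡ 0.
  x = λ² - 42 - 42 = 0 - 84 ≡ 2; y = λ·(42 - 2) - 7 ≡ 36. → (2, 36)
double: tangent at (2, 36): λ = (3·2² + 40)/(2·36) ≡ 9/29. 29⁻¹ ≡ 3 (mod 43), so λ ≡ 9·3 ≡ 27.
  x = λ² - 2 - 2 = 729 - 4 ≡ 37; y = λ·(2 - 37) - 36 ≡ 8. → (37, 8)
double: tangent at (37, 8): λ = (3·37² + 40)/(2·8) ≡ 19/16. 16⁻¹ ≡ 35 (mod 43) since 16·35 = 560 ≡ 1, so λ ≡ 19·35 ≡ 20.
  x = λ² - 37 - 37 = 400 - 74 ≡ 25; y = λ·(37 - 25) - 8 ≡ 17. → (25, 17)
add P: (25, 17) + (42, 7). λ = (7 - 17)/(42 - 25) ≡ 33/17 mod 43. 17⁻¹ ≡ 38 (mod 43), so λ ≡ 7.
  x = λ² - 25 - 42 = 49 - 67 ≡ 25; y = λ·(25 - 25) - 17 ≡ 26. → (25, 26)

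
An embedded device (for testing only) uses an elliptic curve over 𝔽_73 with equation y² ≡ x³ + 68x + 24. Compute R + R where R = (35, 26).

tangent at (35, 26): λ = (3·35² + 68)/(2·26) ≡ 20/52. 52⁻¹ ≡ 66 (mod 73), so λ ≡ 20·66 ≡ 6.
  x = λ² - 35 - 35 = 36 - 70 ≡ 39; y = λ·(35 - 39) - 26 ≡ 23. → (39, 23)

(39, 23)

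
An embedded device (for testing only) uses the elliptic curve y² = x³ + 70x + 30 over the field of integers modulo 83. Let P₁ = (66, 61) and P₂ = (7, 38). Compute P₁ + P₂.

(66, 61) + (7, 38). λ = (38 - 61)/(7 - 66) ≡ 60/24 mod 83. 24⁻¹ ≡ 45 (mod 83) since 24·45 = 1080 ≡ 1, so λ ≡ 44.
  x = λ² - 66 - 7 = 1936 - 73 ≡ 37; y = λ·(66 - 37) - 61 ≡ 53. → (37, 53)

(37, 53)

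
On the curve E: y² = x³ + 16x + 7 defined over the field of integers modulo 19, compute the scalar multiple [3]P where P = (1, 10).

Repeated addition: build up to 3P.
2P: tangent at (1, 10): λ = (3·1² + 16)/(2·10) ≡ 0/1. 1⁻¹ ≡ 1 (mod 19) since 1·1 = 1 ≡ 1, so λ ≡ 0·1 ≡ 0.
  x = λ² - 1 - 1 = 0 - 2 ≡ 17; y = λ·(1 - 17) - 10 ≡ 9. → (17, 9)
3P: (17, 9) + (1, 10). λ = (10 - 9)/(1 - 17) ≡ 1/3 mod 19. 3⁻¹ ≡ 13 (mod 19), so λ ≡ 13.
  x = λ² - 17 - 1 = 169 - 18 ≡ 18; y = λ·(17 - 18) - 9 ≡ 16. → (18, 16)

(18, 16)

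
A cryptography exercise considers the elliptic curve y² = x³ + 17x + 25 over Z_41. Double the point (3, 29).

tangent at (3, 29): λ = (3·3² + 17)/(2·29) ≡ 3/17. 17⁻¹ ≡ 29 (mod 41) since 17·29 = 493 ≡ 1, so λ ≡ 3·29 ≡ 5.
  x = λ² - 3 - 3 = 25 - 6 ≡ 19; y = λ·(3 - 19) - 29 ≡ 14. → (19, 14)

(19, 14)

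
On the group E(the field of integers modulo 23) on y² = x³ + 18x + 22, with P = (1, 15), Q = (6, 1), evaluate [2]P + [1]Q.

First 2P:
Repeated addition: build up to 2P.
2P: tangent at (1, 15): λ = (3·1² + 18)/(2·15) ≡ 21/7. 7⁻¹ ≡ 10 (mod 23), so λ ≡ 21·10 ≡ 3.
  x = λ² - 1 - 1 = 9 - 2 ≡ 7; y = λ·(1 - 7) - 15 ≡ 13. → (7, 13)
2P = (7, 13).
Finally 2P + Q:
(7, 13) + (6, 1). λ = (1 - 13)/(6 - 7) ≡ 11/22 mod 23. 22⁻¹ ≡ 22 (mod 23) since 22·22 = 484 ≡ 1, so λ ≡ 12.
  x = λ² - 7 - 6 = 144 - 13 ≡ 16; y = λ·(7 - 16) - 13 ≡ 17. → (16, 17)

(16, 17)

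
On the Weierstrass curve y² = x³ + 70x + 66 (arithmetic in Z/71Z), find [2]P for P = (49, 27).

tangent at (49, 27): λ = (3·49² + 70)/(2·27) ≡ 31/54. 54⁻¹ ≡ 25 (mod 71), so λ ≡ 31·25 ≡ 65.
  x = λ² - 49 - 49 = 4225 - 98 ≡ 9; y = λ·(49 - 9) - 27 ≡ 17. → (9, 17)

(9, 17)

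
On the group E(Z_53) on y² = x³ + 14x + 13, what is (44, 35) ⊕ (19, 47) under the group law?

(1, 44)

(44, 35) + (19, 47). λ = (47 - 35)/(19 - 44) ≡ 12/28 mod 53. 28⁻¹ ≡ 36 (mod 53) since 28·36 = 1008 ≡ 1, so λ ≡ 8.
  x = λ² - 44 - 19 = 64 - 63 ≡ 1; y = λ·(44 - 1) - 35 ≡ 44. → (1, 44)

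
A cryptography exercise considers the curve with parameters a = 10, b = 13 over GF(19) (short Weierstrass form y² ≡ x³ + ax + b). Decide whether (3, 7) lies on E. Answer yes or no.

no

y² = 7² ≡ 11; x³ + 10x + 13 = 70 ≡ 13 (mod 19). 11 ≠ 13.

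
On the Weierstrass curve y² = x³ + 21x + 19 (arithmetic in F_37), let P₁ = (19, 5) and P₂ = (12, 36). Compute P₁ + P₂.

(19, 5) + (12, 36). λ = (36 - 5)/(12 - 19) ≡ 31/30 mod 37. 30⁻¹ ≡ 21 (mod 37), so λ ≡ 22.
  x = λ² - 19 - 12 = 484 - 31 ≡ 9; y = λ·(19 - 9) - 5 ≡ 30. → (9, 30)

(9, 30)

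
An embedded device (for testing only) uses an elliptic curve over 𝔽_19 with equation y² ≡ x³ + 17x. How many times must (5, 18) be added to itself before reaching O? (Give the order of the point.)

10

2P: tangent at (5, 18): λ = (3·5² + 17)/(2·18) ≡ 16/17. 17⁻¹ ≡ 9 (mod 19), so λ ≡ 16·9 ≡ 11.
  x = λ² - 5 - 5 = 121 - 10 ≡ 16; y = λ·(5 - 16) - 18 ≡ 13. → (16, 13)
3P: (16, 13) + (5, 18). λ = (18 - 13)/(5 - 16) ≡ 5/8 mod 19. 8⁻¹ ≡ 12 (mod 19) since 8·12 = 96 ≡ 1, so λ ≡ 3.
  x = λ² - 16 - 5 = 9 - 21 ≡ 7; y = λ·(16 - 7) - 13 ≡ 14. → (7, 14)
4P: (7, 14) + (5, 18). λ = (18 - 14)/(5 - 7) ≡ 4/17 mod 19. 17⁻¹ ≡ 9 (mod 19) since 17·9 = 153 ≡ 1, so λ ≡ 17.
  x = λ² - 7 - 5 = 289 - 12 ≡ 11; y = λ·(7 - 11) - 14 ≡ 13. → (11, 13)
5P: (11, 13) + (5, 18). λ = (18 - 13)/(5 - 11) ≡ 5/13 mod 19. 13⁻¹ ≡ 3 (mod 19), so λ ≡ 15.
  x = λ² - 11 - 5 = 225 - 16 ≡ 0; y = λ·(11 - 0) - 13 ≡ 0. → (0, 0)
6P: (0, 0) + (5, 18). λ = (18 - 0)/(5 - 0) ≡ 18/5 mod 19. 5⁻¹ ≡ 4 (mod 19), so λ ≡ 15.
  x = λ² - 0 - 5 = 225 - 5 ≡ 11; y = λ·(0 - 11) - 0 ≡ 6. → (11, 6)
7P: (11, 6) + (5, 18). λ = (18 - 6)/(5 - 11) ≡ 12/13 mod 19. 13⁻¹ ≡ 3 (mod 19), so λ ≡ 17.
  x = λ² - 11 - 5 = 289 - 16 ≡ 7; y = λ·(11 - 7) - 6 ≡ 5. → (7, 5)
8P: (7, 5) + (5, 18). λ = (18 - 5)/(5 - 7) ≡ 13/17 mod 19. 17⁻¹ ≡ 9 (mod 19), so λ ≡ 3.
  x = λ² - 7 - 5 = 9 - 12 ≡ 16; y = λ·(7 - 16) - 5 ≡ 6. → (16, 6)
9P: (16, 6) + (5, 18). λ = (18 - 6)/(5 - 16) ≡ 12/8 mod 19. 8⁻¹ ≡ 12 (mod 19) since 8·12 = 96 ≡ 1, so λ ≡ 11.
  x = λ² - 16 - 5 = 121 - 21 ≡ 5; y = λ·(16 - 5) - 6 ≡ 1. → (5, 1)
10P: (5, 1) + (5, 18): same x and y₁ ≡ -y₂, so the sum is O.
10P = O, so the order is 10.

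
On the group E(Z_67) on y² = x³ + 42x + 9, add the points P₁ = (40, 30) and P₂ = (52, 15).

(31, 9)

(40, 30) + (52, 15). λ = (15 - 30)/(52 - 40) ≡ 52/12 mod 67. 12⁻¹ ≡ 28 (mod 67), so λ ≡ 49.
  x = λ² - 40 - 52 = 2401 - 92 ≡ 31; y = λ·(40 - 31) - 30 ≡ 9. → (31, 9)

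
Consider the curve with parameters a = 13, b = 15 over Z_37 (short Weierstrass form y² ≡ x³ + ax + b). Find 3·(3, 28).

Write G = (3, 28).
Repeated addition: build up to 3G.
2G: tangent at (3, 28): λ = (3·3² + 13)/(2·28) ≡ 3/19. 19⁻¹ ≡ 2 (mod 37), so λ ≡ 3·2 ≡ 6.
  x = λ² - 3 - 3 = 36 - 6 ≡ 30; y = λ·(3 - 30) - 28 ≡ 32. → (30, 32)
3G: (30, 32) + (3, 28). λ = (28 - 32)/(3 - 30) ≡ 33/10 mod 37. 10⁻¹ ≡ 26 (mod 37) since 10·26 = 260 ≡ 1, so λ ≡ 7.
  x = λ² - 30 - 3 = 49 - 33 ≡ 16; y = λ·(30 - 16) - 32 ≡ 29. → (16, 29)

(16, 29)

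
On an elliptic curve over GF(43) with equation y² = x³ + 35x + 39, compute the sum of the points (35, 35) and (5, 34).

(35, 35) + (5, 34). λ = (34 - 35)/(5 - 35) ≡ 42/13 mod 43. 13⁻¹ ≡ 10 (mod 43) since 13·10 = 130 ≡ 1, so λ ≡ 33.
  x = λ² - 35 - 5 = 1089 - 40 ≡ 17; y = λ·(35 - 17) - 35 ≡ 0. → (17, 0)

(17, 0)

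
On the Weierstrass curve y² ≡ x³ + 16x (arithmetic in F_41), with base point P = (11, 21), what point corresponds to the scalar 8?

O

Double-and-add on 8 = (1000)₂. Start with P = (11, 21) for the leading 1-bit.
double: tangent at (11, 21): λ = (3·11² + 16)/(2·21) ≡ 10/1. 1⁻¹ ≡ 1 (mod 41), so λ ≡ 10·1 ≡ 10.
  x = λ² - 11 - 11 = 100 - 22 ≡ 37; y = λ·(11 - 37) - 21 ≡ 6. → (37, 6)
double: tangent at (37, 6): λ = (3·37² + 16)/(2·6) ≡ 23/12. 12⁻¹ ≡ 24 (mod 41), so λ ≡ 23·24 ≡ 19.
  x = λ² - 37 - 37 = 361 - 74 ≡ 0; y = λ·(37 - 0) - 6 ≡ 0. → (0, 0)
double: (0, 0) + (0, 0): same x and y₁ ≡ -y₂, so the sum is 𝒪.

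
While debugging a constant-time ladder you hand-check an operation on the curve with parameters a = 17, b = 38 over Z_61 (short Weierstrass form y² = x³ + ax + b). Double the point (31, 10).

tangent at (31, 10): λ = (3·31² + 17)/(2·10) ≡ 33/20. 20⁻¹ ≡ 58 (mod 61), so λ ≡ 33·58 ≡ 23.
  x = λ² - 31 - 31 = 529 - 62 ≡ 40; y = λ·(31 - 40) - 10 ≡ 27. → (40, 27)

(40, 27)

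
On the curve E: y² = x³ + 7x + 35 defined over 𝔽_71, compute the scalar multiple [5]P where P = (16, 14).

(42, 3)

Repeated addition: build up to 5P.
2P: tangent at (16, 14): λ = (3·16² + 7)/(2·14) ≡ 65/28. 28⁻¹ ≡ 33 (mod 71) since 28·33 = 924 ≡ 1, so λ ≡ 65·33 ≡ 15.
  x = λ² - 16 - 16 = 225 - 32 ≡ 51; y = λ·(16 - 51) - 14 ≡ 29. → (51, 29)
3P: (51, 29) + (16, 14). λ = (14 - 29)/(16 - 51) ≡ 56/36 mod 71. 36⁻¹ ≡ 2 (mod 71), so λ ≡ 41.
  x = λ² - 51 - 16 = 1681 - 67 ≡ 52; y = λ·(51 - 52) - 29 ≡ 1. → (52, 1)
4P: (52, 1) + (16, 14). λ = (14 - 1)/(16 - 52) ≡ 13/35 mod 71. 35⁻¹ ≡ 69 (mod 71), so λ ≡ 45.
  x = λ² - 52 - 16 = 2025 - 68 ≡ 40; y = λ·(52 - 40) - 1 ≡ 42. → (40, 42)
5P: (40, 42) + (16, 14). λ = (14 - 42)/(16 - 40) ≡ 43/47 mod 71. 47⁻¹ ≡ 68 (mod 71) since 47·68 = 3196 ≡ 1, so λ ≡ 13.
  x = λ² - 40 - 16 = 169 - 56 ≡ 42; y = λ·(40 - 42) - 42 ≡ 3. → (42, 3)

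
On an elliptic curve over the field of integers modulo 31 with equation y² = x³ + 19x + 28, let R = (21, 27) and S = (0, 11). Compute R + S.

(21, 27) + (0, 11). λ = (11 - 27)/(0 - 21) ≡ 15/10 mod 31. 10⁻¹ ≡ 28 (mod 31) since 10·28 = 280 ≡ 1, so λ ≡ 17.
  x = λ² - 21 - 0 = 289 - 21 ≡ 20; y = λ·(21 - 20) - 27 ≡ 21. → (20, 21)

(20, 21)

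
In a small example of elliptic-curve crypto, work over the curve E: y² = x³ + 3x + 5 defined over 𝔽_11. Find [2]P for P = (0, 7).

tangent at (0, 7): λ = (3·0² + 3)/(2·7) ≡ 3/3. 3⁻¹ ≡ 4 (mod 11) since 3·4 = 12 ≡ 1, so λ ≡ 3·4 ≡ 1.
  x = λ² - 0 - 0 = 1 - 0 ≡ 1; y = λ·(0 - 1) - 7 ≡ 3. → (1, 3)

(1, 3)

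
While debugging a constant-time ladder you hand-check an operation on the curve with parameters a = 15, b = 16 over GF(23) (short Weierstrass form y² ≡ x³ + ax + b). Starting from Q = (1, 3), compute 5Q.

Repeated addition: build up to 5Q.
2Q: tangent at (1, 3): λ = (3·1² + 15)/(2·3) ≡ 18/6. 6⁻¹ ≡ 4 (mod 23), so λ ≡ 18·4 ≡ 3.
  x = λ² - 1 - 1 = 9 - 2 ≡ 7; y = λ·(1 - 7) - 3 ≡ 2. → (7, 2)
3Q: (7, 2) + (1, 3). λ = (3 - 2)/(1 - 7) ≡ 1/17 mod 23. 17⁻¹ ≡ 19 (mod 23) since 17·19 = 323 ≡ 1, so λ ≡ 19.
  x = λ² - 7 - 1 = 361 - 8 ≡ 8; y = λ·(7 - 8) - 2 ≡ 2. → (8, 2)
4Q: (8, 2) + (1, 3). λ = (3 - 2)/(1 - 8) ≡ 1/16 mod 23. 16⁻¹ ≡ 13 (mod 23) since 16·13 = 208 ≡ 1, so λ ≡ 13.
  x = λ² - 8 - 1 = 169 - 9 ≡ 22; y = λ·(8 - 22) - 2 ≡ 0. → (22, 0)
5Q: (22, 0) + (1, 3). λ = (3 - 0)/(1 - 22) ≡ 3/2 mod 23. 2⁻¹ ≡ 12 (mod 23) since 2·12 = 24 ≡ 1, so λ ≡ 13.
  x = λ² - 22 - 1 = 169 - 23 ≡ 8; y = λ·(22 - 8) - 0 ≡ 21. → (8, 21)

(8, 21)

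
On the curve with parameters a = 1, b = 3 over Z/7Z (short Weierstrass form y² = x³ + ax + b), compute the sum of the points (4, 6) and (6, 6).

(4, 1)

(4, 6) + (6, 6). λ = (6 - 6)/(6 - 4) ≡ 0/2 mod 7. 2⁻¹ ≡ 4 (mod 7), so λ ≡ 0.
  x = λ² - 4 - 6 = 0 - 10 ≡ 4; y = λ·(4 - 4) - 6 ≡ 1. → (4, 1)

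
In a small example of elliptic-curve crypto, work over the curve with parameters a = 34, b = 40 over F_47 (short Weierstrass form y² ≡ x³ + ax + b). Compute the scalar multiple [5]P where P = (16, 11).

Double-and-add on 5 = (101)₂. Start with P = (16, 11) for the leading 1-bit.
double: tangent at (16, 11): λ = (3·16² + 34)/(2·11) ≡ 3/22. 22⁻¹ ≡ 15 (mod 47) since 22·15 = 330 ≡ 1, so λ ≡ 3·15 ≡ 45.
  x = λ² - 16 - 16 = 2025 - 32 ≡ 19; y = λ·(16 - 19) - 11 ≡ 42. → (19, 42)
double: tangent at (19, 42): λ = (3·19² + 34)/(2·42) ≡ 36/37. 37⁻¹ ≡ 14 (mod 47), so λ ≡ 36·14 ≡ 34.
  x = λ² - 19 - 19 = 1156 - 38 ≡ 37; y = λ·(19 - 37) - 42 ≡ 4. → (37, 4)
add P: (37, 4) + (16, 11). λ = (11 - 4)/(16 - 37) ≡ 7/26 mod 47. 26⁻¹ ≡ 38 (mod 47), so λ ≡ 31.
  x = λ² - 37 - 16 = 961 - 53 ≡ 15; y = λ·(37 - 15) - 4 ≡ 20. → (15, 20)

(15, 20)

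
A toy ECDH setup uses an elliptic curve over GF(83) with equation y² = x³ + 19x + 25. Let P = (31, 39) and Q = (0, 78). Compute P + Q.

(37, 81)

(31, 39) + (0, 78). λ = (78 - 39)/(0 - 31) ≡ 39/52 mod 83. 52⁻¹ ≡ 8 (mod 83), so λ ≡ 63.
  x = λ² - 31 - 0 = 3969 - 31 ≡ 37; y = λ·(31 - 37) - 39 ≡ 81. → (37, 81)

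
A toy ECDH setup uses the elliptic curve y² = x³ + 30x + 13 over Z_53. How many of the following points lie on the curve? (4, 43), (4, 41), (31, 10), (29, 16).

3

(4, 43): 43² ≡ 47, rhs ≡ 38 → off.
(4, 41): 41² ≡ 38, rhs ≡ 38 → on.
(31, 10): 10² ≡ 47, rhs ≡ 47 → on.
(29, 16): 16² ≡ 44, rhs ≡ 44 → on.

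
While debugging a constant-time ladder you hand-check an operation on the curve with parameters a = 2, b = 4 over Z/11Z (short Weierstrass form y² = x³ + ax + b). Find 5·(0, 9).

Write P = (0, 9).
Repeated addition: build up to 5P.
2P: tangent at (0, 9): λ = (3·0² + 2)/(2·9) ≡ 2/7. 7⁻¹ ≡ 8 (mod 11) since 7·8 = 56 ≡ 1, so λ ≡ 2·8 ≡ 5.
  x = λ² - 0 - 0 = 25 - 0 ≡ 3; y = λ·(0 - 3) - 9 ≡ 9. → (3, 9)
3P: (3, 9) + (0, 9). λ = (9 - 9)/(0 - 3) ≡ 0/8 mod 11. 8⁻¹ ≡ 7 (mod 11) since 8·7 = 56 ≡ 1, so λ ≡ 0.
  x = λ² - 3 - 0 = 0 - 3 ≡ 8; y = λ·(3 - 8) - 9 ≡ 2. → (8, 2)
4P: (8, 2) + (0, 9). λ = (9 - 2)/(0 - 8) ≡ 7/3 mod 11. 3⁻¹ ≡ 4 (mod 11), so λ ≡ 6.
  x = λ² - 8 - 0 = 36 - 8 ≡ 6; y = λ·(8 - 6) - 2 ≡ 10. → (6, 10)
5P: (6, 10) + (0, 9). λ = (9 - 10)/(0 - 6) ≡ 10/5 mod 11. 5⁻¹ ≡ 9 (mod 11) since 5·9 = 45 ≡ 1, so λ ≡ 2.
  x = λ² - 6 - 0 = 4 - 6 ≡ 9; y = λ·(6 - 9) - 10 ≡ 6. → (9, 6)

(9, 6)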